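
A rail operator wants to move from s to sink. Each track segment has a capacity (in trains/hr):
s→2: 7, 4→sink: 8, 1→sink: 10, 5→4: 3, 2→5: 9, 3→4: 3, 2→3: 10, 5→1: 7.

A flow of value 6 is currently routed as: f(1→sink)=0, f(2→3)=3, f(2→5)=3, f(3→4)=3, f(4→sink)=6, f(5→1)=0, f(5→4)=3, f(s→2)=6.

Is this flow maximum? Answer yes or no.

No

Residual path s→2→5→1→sink has bottleneck 1 > 0.
Pushing 1 along it raises the flow to 7, so the given flow is not maximum.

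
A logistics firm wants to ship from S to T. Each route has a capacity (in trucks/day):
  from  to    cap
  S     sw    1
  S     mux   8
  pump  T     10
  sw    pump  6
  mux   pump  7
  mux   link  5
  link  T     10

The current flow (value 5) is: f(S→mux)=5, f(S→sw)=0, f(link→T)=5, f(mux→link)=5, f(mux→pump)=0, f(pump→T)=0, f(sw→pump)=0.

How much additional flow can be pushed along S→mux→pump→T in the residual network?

3

Residual capacities along the path: S→mux: 3, mux→pump: 7, pump→T: 10.
Minimum is 3.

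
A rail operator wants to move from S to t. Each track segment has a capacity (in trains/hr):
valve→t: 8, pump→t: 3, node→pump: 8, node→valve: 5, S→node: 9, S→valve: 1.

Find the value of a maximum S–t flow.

Augment S→valve→t: bottleneck 1. Total 1.
Augment S→node→pump→t: bottleneck 3. Total 4.
Augment S→node→valve→t: bottleneck 5. Total 9.
No augmenting path remains in the residual graph.

9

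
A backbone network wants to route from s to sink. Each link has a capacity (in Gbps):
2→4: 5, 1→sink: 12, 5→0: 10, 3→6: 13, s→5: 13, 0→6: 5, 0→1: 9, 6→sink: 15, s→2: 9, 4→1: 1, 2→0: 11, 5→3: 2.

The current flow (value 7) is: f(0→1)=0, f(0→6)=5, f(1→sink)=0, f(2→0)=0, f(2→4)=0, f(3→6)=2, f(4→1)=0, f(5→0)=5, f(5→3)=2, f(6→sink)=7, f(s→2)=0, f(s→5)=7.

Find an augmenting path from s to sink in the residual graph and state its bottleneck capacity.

Residual along s→5→0→1→sink: s→5: 6, 5→0: 5, 0→1: 9, 1→sink: 12.
Bottleneck = min = 5.

s→5→0→1→sink, bottleneck 5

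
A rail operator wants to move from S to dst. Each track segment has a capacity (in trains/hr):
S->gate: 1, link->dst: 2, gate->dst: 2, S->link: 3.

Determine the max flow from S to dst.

Augment S->link->dst: bottleneck 2. Total 2.
Augment S->gate->dst: bottleneck 1. Total 3.
No augmenting path remains in the residual graph.

3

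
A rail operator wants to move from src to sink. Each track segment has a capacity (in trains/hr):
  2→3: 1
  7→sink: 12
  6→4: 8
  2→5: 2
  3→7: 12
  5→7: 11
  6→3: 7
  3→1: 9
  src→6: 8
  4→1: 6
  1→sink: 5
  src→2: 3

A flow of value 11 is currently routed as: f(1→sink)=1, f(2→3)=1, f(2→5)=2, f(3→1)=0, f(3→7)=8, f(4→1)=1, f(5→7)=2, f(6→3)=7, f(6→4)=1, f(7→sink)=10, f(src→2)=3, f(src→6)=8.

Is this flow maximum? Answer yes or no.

Residual reachable from src: {src}; sink is not reachable.
Saturated cut: src→2, src→6 with total capacity 11 = current flow value. Flow is maximum.

Yes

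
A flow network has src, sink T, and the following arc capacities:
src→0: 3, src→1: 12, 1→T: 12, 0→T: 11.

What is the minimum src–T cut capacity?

15

Max flow = 15 (via 2 augmenting paths).
In the residual at optimum, the set reachable from src is {src}.
Cut edges: src→0 (cap 3), src→1 (cap 12). Sum = 15.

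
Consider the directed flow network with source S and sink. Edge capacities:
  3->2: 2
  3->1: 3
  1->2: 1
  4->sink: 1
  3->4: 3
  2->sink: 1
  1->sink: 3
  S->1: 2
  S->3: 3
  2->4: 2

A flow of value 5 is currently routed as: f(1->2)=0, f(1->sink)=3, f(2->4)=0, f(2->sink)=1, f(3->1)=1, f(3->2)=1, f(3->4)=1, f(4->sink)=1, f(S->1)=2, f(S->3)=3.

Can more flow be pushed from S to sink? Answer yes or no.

No

Residual reachable from S: {S}; sink is not reachable.
Saturated cut: S->3, S->1 with total capacity 5 = current flow value. Flow is maximum.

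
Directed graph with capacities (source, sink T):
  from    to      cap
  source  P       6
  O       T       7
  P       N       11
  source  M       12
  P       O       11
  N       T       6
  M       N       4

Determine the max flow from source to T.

Augment source->P->O->T: bottleneck 6. Total 6.
Augment source->M->N->T: bottleneck 4. Total 10.
No augmenting path remains in the residual graph.

10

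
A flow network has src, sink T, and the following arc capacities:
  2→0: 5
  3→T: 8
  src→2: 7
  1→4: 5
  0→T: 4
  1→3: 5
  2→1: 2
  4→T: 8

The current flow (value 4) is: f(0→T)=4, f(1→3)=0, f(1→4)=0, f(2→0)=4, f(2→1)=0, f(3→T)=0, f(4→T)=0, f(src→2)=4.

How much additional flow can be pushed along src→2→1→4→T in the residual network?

Residual capacities along the path: src→2: 3, 2→1: 2, 1→4: 5, 4→T: 8.
Minimum is 2.

2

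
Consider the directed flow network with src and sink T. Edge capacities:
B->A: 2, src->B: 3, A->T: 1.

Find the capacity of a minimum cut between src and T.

Max flow = 1 (via 1 augmenting path).
In the residual at optimum, the set reachable from src is {A, B, src}.
Cut edges: A->T (cap 1). Sum = 1.

1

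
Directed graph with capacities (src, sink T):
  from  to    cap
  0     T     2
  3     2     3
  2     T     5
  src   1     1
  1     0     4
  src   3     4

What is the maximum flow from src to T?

4

Augment src->1->0->T: bottleneck 1. Total 1.
Augment src->3->2->T: bottleneck 3. Total 4.
No augmenting path remains in the residual graph.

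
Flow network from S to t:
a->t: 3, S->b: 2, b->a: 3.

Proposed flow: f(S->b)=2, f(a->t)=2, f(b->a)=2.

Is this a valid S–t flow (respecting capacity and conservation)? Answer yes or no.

Every edge has 0 ≤ f(e) ≤ cap(e).
At each intermediate node, inflow equals outflow.

Yes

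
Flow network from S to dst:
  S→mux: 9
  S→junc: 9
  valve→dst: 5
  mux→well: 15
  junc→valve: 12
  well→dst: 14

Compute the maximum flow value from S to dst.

Augment S→mux→well→dst: bottleneck 9. Total 9.
Augment S→junc→valve→dst: bottleneck 5. Total 14.
No augmenting path remains in the residual graph.

14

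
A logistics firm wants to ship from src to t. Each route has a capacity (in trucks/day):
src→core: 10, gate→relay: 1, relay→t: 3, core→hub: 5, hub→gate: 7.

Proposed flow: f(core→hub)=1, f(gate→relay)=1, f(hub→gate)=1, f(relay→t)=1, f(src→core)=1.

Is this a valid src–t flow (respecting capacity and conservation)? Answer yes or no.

Every edge has 0 ≤ f(e) ≤ cap(e).
At each intermediate node, inflow equals outflow.

Yes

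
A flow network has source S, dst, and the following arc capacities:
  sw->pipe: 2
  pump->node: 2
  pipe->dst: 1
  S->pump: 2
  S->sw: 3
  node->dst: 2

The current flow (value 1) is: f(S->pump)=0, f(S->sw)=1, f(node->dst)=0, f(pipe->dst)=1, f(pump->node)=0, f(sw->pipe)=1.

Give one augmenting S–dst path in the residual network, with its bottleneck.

S->pump->node->dst, bottleneck 2

Residual along S->pump->node->dst: S->pump: 2, pump->node: 2, node->dst: 2.
Bottleneck = min = 2.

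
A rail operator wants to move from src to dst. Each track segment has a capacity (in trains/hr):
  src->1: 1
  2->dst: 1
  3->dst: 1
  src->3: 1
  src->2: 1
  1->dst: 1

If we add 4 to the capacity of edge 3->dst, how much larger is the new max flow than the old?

0

Original max flow = 3.
Edge 3->dst does not cross the min cut (source side {src}), so extra capacity there cannot help.
New max flow = 3. Increase = 0.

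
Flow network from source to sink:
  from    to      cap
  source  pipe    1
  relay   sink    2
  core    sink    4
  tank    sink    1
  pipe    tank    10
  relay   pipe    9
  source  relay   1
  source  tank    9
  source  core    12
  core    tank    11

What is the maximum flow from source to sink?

Augment source->relay->sink: bottleneck 1. Total 1.
Augment source->core->sink: bottleneck 4. Total 5.
Augment source->tank->sink: bottleneck 1. Total 6.
No augmenting path remains in the residual graph.

6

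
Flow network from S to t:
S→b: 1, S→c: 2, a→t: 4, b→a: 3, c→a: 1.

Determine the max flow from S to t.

2

Augment S→b→a→t: bottleneck 1. Total 1.
Augment S→c→a→t: bottleneck 1. Total 2.
No augmenting path remains in the residual graph.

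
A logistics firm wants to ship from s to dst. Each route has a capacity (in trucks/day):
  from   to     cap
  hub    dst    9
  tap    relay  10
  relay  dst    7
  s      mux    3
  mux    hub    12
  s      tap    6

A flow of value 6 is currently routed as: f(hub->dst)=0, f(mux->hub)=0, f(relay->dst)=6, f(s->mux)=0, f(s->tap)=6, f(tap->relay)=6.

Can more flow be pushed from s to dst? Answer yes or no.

Residual path s->mux->hub->dst has bottleneck 3 > 0.
Pushing 3 along it raises the flow to 9, so the given flow is not maximum.

Yes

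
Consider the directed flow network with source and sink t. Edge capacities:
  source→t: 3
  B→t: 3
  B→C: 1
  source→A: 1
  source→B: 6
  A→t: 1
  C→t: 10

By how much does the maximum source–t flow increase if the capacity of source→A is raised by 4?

0

Original max flow = 8.
Even with extra capacity on source→A, another cut of capacity 8 remains binding.
New max flow = 8. Increase = 0.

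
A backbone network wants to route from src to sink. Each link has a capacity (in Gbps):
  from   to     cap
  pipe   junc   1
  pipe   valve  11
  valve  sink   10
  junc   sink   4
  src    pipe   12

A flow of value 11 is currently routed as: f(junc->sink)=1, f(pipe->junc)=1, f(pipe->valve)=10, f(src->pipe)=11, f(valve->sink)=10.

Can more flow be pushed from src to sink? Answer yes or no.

No

Residual reachable from src: {pipe, src, valve}; sink is not reachable.
Saturated cut: pipe->junc, valve->sink with total capacity 11 = current flow value. Flow is maximum.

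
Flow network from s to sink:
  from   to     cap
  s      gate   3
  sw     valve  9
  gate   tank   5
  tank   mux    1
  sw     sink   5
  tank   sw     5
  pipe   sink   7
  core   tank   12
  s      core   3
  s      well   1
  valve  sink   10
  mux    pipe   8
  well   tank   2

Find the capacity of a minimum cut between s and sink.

Max flow = 6 (via 4 augmenting paths).
In the residual at optimum, the set reachable from s is {core, gate, s, tank, well}.
Cut edges: tank→sw (cap 5), tank→mux (cap 1). Sum = 6.

6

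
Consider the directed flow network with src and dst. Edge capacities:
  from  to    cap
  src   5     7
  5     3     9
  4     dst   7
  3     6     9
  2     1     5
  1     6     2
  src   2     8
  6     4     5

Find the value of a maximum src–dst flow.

Augment src→5→3→6→4→dst: bottleneck 5. Total 5.
No augmenting path remains in the residual graph.

5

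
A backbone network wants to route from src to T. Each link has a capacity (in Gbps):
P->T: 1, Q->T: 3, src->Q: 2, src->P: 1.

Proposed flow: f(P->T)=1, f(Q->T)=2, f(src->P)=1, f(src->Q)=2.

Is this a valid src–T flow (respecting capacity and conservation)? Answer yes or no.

Yes

Every edge has 0 ≤ f(e) ≤ cap(e).
At each intermediate node, inflow equals outflow.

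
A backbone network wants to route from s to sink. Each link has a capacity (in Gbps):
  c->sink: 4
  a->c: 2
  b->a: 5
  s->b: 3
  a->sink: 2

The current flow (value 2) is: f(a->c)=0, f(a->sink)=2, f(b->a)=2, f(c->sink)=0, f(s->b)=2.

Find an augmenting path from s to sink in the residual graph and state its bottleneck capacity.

Residual along s->b->a->c->sink: s->b: 1, b->a: 3, a->c: 2, c->sink: 4.
Bottleneck = min = 1.

s->b->a->c->sink, bottleneck 1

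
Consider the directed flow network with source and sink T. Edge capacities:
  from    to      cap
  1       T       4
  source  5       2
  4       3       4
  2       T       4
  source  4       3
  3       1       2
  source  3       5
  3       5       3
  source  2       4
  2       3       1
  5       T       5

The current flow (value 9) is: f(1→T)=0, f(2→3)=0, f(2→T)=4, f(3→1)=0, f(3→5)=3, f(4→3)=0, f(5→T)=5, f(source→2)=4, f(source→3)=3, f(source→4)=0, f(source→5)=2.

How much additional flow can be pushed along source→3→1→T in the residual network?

2

Residual capacities along the path: source→3: 2, 3→1: 2, 1→T: 4.
Minimum is 2.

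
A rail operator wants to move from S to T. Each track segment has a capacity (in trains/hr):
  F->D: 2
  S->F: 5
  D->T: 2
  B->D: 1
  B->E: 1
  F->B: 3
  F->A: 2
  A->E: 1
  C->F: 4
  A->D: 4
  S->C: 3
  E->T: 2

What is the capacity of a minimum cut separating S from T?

4

Max flow = 4 (via 3 augmenting paths).
In the residual at optimum, the set reachable from S is {A, B, C, D, F, S}.
Cut edges: A->E (cap 1), B->E (cap 1), D->T (cap 2). Sum = 4.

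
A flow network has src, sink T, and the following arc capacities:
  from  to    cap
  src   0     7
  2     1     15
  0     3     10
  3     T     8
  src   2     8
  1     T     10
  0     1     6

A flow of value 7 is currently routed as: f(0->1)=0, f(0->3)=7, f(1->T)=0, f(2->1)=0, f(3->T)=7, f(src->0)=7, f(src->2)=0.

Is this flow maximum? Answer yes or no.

No

Residual path src->2->1->T has bottleneck 8 > 0.
Pushing 8 along it raises the flow to 15, so the given flow is not maximum.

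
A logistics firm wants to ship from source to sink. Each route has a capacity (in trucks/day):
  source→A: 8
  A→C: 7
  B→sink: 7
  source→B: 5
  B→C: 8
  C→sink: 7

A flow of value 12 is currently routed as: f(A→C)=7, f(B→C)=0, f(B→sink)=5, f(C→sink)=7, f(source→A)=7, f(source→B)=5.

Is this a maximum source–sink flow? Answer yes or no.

Yes

Residual reachable from source: {A, source}; sink is not reachable.
Saturated cut: source→B, A→C with total capacity 12 = current flow value. Flow is maximum.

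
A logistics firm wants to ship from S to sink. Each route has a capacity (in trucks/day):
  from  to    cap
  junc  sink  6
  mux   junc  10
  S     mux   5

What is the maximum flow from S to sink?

5

Augment S→mux→junc→sink: bottleneck 5. Total 5.
No augmenting path remains in the residual graph.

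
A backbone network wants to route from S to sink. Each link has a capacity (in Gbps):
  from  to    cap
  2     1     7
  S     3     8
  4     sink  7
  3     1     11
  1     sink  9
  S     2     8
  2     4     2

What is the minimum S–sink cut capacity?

11

Max flow = 11 (via 3 augmenting paths).
In the residual at optimum, the set reachable from S is {1, 2, 3, S}.
Cut edges: 2→4 (cap 2), 1→sink (cap 9). Sum = 11.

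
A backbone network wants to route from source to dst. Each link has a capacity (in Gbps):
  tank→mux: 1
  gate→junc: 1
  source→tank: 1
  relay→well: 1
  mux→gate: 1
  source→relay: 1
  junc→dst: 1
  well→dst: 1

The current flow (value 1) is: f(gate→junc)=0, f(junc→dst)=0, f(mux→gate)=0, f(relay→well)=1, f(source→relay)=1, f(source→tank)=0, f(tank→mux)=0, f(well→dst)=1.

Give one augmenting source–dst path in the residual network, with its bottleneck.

Residual along source→tank→mux→gate→junc→dst: source→tank: 1, tank→mux: 1, mux→gate: 1, gate→junc: 1, junc→dst: 1.
Bottleneck = min = 1.

source→tank→mux→gate→junc→dst, bottleneck 1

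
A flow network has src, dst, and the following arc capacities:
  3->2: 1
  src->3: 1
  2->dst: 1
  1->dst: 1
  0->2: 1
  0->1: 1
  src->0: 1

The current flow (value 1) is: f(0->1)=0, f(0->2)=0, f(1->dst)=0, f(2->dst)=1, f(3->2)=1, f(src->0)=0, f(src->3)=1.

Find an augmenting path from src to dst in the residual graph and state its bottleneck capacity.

src->0->1->dst, bottleneck 1

Residual along src->0->1->dst: src->0: 1, 0->1: 1, 1->dst: 1.
Bottleneck = min = 1.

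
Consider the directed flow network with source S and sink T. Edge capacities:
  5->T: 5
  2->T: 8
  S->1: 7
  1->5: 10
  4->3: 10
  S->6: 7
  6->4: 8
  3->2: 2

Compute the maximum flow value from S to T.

Augment S->1->5->T: bottleneck 5. Total 5.
Augment S->6->4->3->2->T: bottleneck 2. Total 7.
No augmenting path remains in the residual graph.

7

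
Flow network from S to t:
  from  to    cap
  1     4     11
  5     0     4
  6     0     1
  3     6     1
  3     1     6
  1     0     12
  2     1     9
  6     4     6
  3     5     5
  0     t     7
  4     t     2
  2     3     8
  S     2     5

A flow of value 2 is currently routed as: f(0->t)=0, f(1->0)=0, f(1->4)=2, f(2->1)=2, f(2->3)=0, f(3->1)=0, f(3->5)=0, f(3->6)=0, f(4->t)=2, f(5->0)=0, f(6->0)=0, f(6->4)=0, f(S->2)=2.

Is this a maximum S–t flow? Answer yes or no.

No

Residual path S->2->1->0->t has bottleneck 3 > 0.
Pushing 3 along it raises the flow to 5, so the given flow is not maximum.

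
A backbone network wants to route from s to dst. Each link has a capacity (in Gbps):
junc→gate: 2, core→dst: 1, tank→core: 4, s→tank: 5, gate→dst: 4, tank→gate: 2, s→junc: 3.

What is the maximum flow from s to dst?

Augment s→tank→core→dst: bottleneck 1. Total 1.
Augment s→tank→gate→dst: bottleneck 2. Total 3.
Augment s→junc→gate→dst: bottleneck 2. Total 5.
No augmenting path remains in the residual graph.

5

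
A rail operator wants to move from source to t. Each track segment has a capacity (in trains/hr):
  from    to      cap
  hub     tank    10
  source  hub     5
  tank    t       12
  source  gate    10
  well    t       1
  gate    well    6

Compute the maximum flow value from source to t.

Augment source->gate->well->t: bottleneck 1. Total 1.
Augment source->hub->tank->t: bottleneck 5. Total 6.
No augmenting path remains in the residual graph.

6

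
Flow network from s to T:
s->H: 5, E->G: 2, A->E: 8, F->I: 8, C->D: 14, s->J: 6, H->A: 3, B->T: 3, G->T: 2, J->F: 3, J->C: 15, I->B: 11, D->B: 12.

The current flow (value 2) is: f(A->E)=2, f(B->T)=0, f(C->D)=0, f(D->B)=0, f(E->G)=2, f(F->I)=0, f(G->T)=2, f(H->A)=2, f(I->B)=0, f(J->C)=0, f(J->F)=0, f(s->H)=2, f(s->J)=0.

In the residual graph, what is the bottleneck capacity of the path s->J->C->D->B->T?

3

Residual capacities along the path: s->J: 6, J->C: 15, C->D: 14, D->B: 12, B->T: 3.
Minimum is 3.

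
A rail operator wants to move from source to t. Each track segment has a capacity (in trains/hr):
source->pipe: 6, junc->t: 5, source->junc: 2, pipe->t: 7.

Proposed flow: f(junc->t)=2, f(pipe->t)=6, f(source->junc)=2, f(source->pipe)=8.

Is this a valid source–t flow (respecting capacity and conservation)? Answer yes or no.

Capacity violated on source->pipe: flow 8 > capacity 6.

No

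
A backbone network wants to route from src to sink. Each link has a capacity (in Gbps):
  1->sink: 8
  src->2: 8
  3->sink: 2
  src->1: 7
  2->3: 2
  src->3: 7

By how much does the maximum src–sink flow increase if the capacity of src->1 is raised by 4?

1

Original max flow = 9.
After raising cap(src->1), augmenting paths through that edge carry 1 more unit.
New max flow = 10. Increase = 1.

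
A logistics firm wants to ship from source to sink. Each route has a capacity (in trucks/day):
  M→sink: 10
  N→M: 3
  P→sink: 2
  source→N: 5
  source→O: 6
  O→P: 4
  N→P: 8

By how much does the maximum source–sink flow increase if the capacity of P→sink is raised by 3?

Original max flow = 5.
After raising cap(P→sink), augmenting paths through that edge carry 3 more units.
New max flow = 8. Increase = 3.

3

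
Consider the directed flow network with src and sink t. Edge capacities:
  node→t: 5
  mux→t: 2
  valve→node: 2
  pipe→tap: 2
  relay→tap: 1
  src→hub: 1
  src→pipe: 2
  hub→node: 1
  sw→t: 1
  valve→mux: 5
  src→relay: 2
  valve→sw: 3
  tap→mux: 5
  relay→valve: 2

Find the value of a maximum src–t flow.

Augment src→hub→node→t: bottleneck 1. Total 1.
Augment src→relay→tap→mux→t: bottleneck 1. Total 2.
Augment src→relay→valve→node→t: bottleneck 1. Total 3.
Augment src→pipe→tap→mux→t: bottleneck 1. Total 4.
Augment src→pipe→tap→relay→valve→node→t: bottleneck 1. Total 5.
No augmenting path remains in the residual graph.

5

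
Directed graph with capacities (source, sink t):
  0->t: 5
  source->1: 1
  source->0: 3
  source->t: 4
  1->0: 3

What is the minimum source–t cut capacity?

Max flow = 8 (via 3 augmenting paths).
In the residual at optimum, the set reachable from source is {source}.
Cut edges: source->1 (cap 1), source->0 (cap 3), source->t (cap 4). Sum = 8.

8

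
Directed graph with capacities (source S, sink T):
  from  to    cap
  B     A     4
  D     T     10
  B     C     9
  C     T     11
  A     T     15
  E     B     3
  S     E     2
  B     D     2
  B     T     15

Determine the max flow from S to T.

Augment S→E→B→T: bottleneck 2. Total 2.
No augmenting path remains in the residual graph.

2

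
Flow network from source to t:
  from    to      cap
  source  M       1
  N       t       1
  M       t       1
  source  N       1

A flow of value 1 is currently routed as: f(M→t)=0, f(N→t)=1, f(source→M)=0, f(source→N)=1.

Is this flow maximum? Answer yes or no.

Residual path source→M→t has bottleneck 1 > 0.
Pushing 1 along it raises the flow to 2, so the given flow is not maximum.

No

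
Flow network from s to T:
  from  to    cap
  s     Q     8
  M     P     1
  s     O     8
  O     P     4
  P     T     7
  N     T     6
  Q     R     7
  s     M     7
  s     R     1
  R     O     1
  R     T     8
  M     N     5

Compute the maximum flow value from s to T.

18

Augment s→R→T: bottleneck 1. Total 1.
Augment s→Q→R→T: bottleneck 7. Total 8.
Augment s→M→N→T: bottleneck 5. Total 13.
Augment s→M→P→T: bottleneck 1. Total 14.
Augment s→O→P→T: bottleneck 4. Total 18.
No augmenting path remains in the residual graph.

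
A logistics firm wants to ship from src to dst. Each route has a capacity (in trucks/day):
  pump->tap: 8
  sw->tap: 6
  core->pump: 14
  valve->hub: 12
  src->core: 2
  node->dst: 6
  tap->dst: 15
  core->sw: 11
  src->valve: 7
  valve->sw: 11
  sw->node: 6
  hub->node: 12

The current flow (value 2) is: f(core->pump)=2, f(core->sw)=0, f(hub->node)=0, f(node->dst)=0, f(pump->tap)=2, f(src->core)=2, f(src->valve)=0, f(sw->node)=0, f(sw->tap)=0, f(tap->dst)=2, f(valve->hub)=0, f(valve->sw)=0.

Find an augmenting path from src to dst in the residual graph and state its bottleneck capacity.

src->valve->sw->tap->dst, bottleneck 6

Residual along src->valve->sw->tap->dst: src->valve: 7, valve->sw: 11, sw->tap: 6, tap->dst: 13.
Bottleneck = min = 6.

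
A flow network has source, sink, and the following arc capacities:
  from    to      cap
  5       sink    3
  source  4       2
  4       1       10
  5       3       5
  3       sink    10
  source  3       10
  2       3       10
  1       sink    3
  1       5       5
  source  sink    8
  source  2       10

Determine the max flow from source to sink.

20

Augment source->sink: bottleneck 8. Total 8.
Augment source->3->sink: bottleneck 10. Total 18.
Augment source->4->1->sink: bottleneck 2. Total 20.
No augmenting path remains in the residual graph.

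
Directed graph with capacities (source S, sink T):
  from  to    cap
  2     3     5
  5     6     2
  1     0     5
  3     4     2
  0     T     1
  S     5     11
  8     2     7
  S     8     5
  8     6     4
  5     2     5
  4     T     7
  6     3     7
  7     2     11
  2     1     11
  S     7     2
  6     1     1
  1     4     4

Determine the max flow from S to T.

7

Augment S→5→2→1→0→T: bottleneck 1. Total 1.
Augment S→5→2→1→4→T: bottleneck 4. Total 5.
Augment S→5→6→3→4→T: bottleneck 2. Total 7.
No augmenting path remains in the residual graph.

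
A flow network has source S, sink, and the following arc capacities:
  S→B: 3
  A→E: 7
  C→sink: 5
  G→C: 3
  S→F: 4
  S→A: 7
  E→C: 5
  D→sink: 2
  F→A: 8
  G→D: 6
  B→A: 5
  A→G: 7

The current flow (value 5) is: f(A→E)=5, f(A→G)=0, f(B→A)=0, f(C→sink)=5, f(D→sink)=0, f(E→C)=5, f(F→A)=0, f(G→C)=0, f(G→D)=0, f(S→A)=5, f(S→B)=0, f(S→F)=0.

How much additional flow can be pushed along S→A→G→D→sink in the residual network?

2

Residual capacities along the path: S→A: 2, A→G: 7, G→D: 6, D→sink: 2.
Minimum is 2.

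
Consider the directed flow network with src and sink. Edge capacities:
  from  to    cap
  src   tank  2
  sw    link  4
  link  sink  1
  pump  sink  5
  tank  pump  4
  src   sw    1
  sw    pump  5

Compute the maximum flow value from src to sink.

3

Augment src->tank->pump->sink: bottleneck 2. Total 2.
Augment src->sw->pump->sink: bottleneck 1. Total 3.
No augmenting path remains in the residual graph.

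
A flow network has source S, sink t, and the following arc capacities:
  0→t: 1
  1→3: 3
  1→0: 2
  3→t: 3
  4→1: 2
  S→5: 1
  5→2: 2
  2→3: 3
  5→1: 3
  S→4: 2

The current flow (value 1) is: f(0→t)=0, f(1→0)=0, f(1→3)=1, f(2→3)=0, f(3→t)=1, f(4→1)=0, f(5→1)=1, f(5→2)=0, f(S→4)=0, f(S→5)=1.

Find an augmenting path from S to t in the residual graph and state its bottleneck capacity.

S→4→1→3→t, bottleneck 2

Residual along S→4→1→3→t: S→4: 2, 4→1: 2, 1→3: 2, 3→t: 2.
Bottleneck = min = 2.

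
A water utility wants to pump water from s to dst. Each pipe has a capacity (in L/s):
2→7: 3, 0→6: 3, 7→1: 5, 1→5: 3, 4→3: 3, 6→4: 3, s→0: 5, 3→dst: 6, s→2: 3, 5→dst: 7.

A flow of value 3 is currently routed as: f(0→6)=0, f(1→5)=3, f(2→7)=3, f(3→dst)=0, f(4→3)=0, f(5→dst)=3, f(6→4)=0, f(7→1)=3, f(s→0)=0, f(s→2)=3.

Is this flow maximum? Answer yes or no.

Residual path s→0→6→4→3→dst has bottleneck 3 > 0.
Pushing 3 along it raises the flow to 6, so the given flow is not maximum.

No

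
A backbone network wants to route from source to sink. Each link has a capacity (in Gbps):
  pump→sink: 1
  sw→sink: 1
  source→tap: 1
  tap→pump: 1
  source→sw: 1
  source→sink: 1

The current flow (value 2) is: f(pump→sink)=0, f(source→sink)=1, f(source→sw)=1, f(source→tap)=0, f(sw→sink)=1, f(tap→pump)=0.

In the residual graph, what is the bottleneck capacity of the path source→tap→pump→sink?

1

Residual capacities along the path: source→tap: 1, tap→pump: 1, pump→sink: 1.
Minimum is 1.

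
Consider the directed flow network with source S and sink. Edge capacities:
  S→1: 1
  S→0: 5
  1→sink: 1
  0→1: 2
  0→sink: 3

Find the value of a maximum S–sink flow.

Augment S→0→sink: bottleneck 3. Total 3.
Augment S→1→sink: bottleneck 1. Total 4.
No augmenting path remains in the residual graph.

4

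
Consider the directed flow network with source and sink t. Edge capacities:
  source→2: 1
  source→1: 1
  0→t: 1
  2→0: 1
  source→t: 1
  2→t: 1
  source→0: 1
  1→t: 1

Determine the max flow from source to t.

Augment source→t: bottleneck 1. Total 1.
Augment source→1→t: bottleneck 1. Total 2.
Augment source→2→t: bottleneck 1. Total 3.
Augment source→0→t: bottleneck 1. Total 4.
No augmenting path remains in the residual graph.

4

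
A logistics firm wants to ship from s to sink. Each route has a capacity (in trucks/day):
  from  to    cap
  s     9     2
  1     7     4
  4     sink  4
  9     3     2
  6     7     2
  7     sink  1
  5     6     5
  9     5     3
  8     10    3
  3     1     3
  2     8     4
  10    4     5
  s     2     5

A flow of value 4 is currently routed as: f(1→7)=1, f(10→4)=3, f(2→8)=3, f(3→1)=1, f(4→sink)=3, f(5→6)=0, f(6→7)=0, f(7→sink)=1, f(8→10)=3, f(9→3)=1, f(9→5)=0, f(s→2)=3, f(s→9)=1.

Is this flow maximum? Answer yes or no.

Residual reachable from s: {1, 2, 3, 5, 6, 7, 8, 9, s}; sink is not reachable.
Saturated cut: 8→10, 7→sink with total capacity 4 = current flow value. Flow is maximum.

Yes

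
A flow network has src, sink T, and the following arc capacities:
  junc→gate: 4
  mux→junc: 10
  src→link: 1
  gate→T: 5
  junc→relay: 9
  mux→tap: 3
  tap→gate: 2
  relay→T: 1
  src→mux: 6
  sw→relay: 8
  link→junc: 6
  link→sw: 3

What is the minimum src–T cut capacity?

6

Max flow = 6 (via 3 augmenting paths).
In the residual at optimum, the set reachable from src is {gate, junc, link, mux, relay, src, sw, tap}.
Cut edges: gate→T (cap 5), relay→T (cap 1). Sum = 6.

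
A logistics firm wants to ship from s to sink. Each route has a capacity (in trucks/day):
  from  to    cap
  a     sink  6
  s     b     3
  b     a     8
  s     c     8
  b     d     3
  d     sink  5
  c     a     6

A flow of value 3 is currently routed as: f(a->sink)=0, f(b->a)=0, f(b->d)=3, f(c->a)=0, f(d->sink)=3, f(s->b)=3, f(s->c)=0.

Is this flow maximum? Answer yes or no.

Residual path s->c->a->sink has bottleneck 6 > 0.
Pushing 6 along it raises the flow to 9, so the given flow is not maximum.

No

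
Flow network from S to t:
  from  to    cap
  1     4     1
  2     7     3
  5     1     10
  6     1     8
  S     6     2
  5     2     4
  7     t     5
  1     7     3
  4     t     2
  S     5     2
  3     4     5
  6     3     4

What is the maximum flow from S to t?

4

Augment S→5→2→7→t: bottleneck 2. Total 2.
Augment S→6→1→7→t: bottleneck 2. Total 4.
No augmenting path remains in the residual graph.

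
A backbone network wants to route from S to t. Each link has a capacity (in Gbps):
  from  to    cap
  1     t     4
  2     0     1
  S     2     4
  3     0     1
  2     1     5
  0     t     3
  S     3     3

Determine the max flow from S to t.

5

Augment S->2->1->t: bottleneck 4. Total 4.
Augment S->3->0->t: bottleneck 1. Total 5.
No augmenting path remains in the residual graph.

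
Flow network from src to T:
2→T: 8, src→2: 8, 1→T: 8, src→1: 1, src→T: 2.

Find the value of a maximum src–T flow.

Augment src→T: bottleneck 2. Total 2.
Augment src→1→T: bottleneck 1. Total 3.
Augment src→2→T: bottleneck 8. Total 11.
No augmenting path remains in the residual graph.

11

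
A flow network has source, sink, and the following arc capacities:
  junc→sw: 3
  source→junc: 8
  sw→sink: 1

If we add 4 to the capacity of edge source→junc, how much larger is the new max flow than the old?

Original max flow = 1.
Edge source→junc does not cross the min cut (source side {junc, source, sw}), so extra capacity there cannot help.
New max flow = 1. Increase = 0.

0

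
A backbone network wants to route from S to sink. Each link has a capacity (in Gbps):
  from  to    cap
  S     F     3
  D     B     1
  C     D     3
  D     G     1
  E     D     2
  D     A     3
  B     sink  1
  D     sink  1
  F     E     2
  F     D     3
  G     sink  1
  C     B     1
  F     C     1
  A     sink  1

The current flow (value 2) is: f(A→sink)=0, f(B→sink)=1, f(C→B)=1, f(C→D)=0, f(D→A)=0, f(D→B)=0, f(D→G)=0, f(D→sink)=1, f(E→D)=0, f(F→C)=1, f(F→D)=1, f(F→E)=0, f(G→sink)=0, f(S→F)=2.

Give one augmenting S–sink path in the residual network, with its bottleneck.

Residual along S→F→D→G→sink: S→F: 1, F→D: 2, D→G: 1, G→sink: 1.
Bottleneck = min = 1.

S→F→D→G→sink, bottleneck 1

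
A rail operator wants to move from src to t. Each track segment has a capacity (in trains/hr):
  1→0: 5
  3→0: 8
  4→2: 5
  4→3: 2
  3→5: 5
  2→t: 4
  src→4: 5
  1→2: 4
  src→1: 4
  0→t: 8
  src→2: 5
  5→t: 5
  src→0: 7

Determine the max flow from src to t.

14

Augment src→2→t: bottleneck 4. Total 4.
Augment src→0→t: bottleneck 7. Total 11.
Augment src→1→0→t: bottleneck 1. Total 12.
Augment src→4→3→5→t: bottleneck 2. Total 14.
No augmenting path remains in the residual graph.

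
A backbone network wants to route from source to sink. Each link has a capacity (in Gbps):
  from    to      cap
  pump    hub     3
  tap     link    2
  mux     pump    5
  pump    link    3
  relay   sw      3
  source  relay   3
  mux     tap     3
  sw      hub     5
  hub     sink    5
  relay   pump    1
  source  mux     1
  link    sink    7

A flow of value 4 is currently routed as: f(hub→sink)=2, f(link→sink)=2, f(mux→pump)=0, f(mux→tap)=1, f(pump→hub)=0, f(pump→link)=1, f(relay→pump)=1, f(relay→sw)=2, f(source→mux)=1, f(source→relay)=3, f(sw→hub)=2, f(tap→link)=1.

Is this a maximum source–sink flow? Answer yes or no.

Yes

Residual reachable from source: {source}; sink is not reachable.
Saturated cut: source→mux, source→relay with total capacity 4 = current flow value. Flow is maximum.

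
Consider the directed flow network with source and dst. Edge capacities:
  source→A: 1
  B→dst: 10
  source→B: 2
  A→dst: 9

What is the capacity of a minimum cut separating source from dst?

3

Max flow = 3 (via 2 augmenting paths).
In the residual at optimum, the set reachable from source is {source}.
Cut edges: source→B (cap 2), source→A (cap 1). Sum = 3.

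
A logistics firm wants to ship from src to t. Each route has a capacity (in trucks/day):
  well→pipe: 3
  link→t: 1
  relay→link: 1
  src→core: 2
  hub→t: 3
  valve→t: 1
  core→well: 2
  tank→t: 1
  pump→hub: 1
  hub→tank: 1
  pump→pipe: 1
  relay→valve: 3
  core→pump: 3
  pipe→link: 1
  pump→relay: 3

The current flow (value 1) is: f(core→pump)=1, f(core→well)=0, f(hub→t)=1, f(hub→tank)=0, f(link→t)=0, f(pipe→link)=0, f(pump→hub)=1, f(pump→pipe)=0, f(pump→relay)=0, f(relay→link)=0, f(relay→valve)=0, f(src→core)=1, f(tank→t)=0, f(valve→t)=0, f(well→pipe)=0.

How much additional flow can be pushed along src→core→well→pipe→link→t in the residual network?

Residual capacities along the path: src→core: 1, core→well: 2, well→pipe: 3, pipe→link: 1, link→t: 1.
Minimum is 1.

1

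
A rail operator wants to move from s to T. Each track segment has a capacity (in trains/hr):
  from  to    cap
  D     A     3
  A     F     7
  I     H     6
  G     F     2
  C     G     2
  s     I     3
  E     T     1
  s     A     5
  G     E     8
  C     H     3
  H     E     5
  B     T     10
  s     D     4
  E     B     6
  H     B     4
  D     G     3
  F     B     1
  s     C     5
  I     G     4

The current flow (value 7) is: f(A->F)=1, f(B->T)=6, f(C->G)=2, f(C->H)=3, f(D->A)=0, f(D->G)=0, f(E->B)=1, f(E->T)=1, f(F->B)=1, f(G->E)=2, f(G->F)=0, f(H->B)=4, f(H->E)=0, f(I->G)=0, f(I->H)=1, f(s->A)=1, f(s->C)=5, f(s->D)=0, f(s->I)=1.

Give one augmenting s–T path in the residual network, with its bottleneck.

s->D->G->E->B->T, bottleneck 3

Residual along s->D->G->E->B->T: s->D: 4, D->G: 3, G->E: 6, E->B: 5, B->T: 4.
Bottleneck = min = 3.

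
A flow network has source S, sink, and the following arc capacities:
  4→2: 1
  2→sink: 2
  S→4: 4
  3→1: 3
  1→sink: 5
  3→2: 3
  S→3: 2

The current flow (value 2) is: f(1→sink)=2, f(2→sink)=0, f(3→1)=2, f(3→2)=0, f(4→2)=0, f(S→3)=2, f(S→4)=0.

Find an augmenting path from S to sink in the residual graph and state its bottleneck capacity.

Residual along S→4→2→sink: S→4: 4, 4→2: 1, 2→sink: 2.
Bottleneck = min = 1.

S→4→2→sink, bottleneck 1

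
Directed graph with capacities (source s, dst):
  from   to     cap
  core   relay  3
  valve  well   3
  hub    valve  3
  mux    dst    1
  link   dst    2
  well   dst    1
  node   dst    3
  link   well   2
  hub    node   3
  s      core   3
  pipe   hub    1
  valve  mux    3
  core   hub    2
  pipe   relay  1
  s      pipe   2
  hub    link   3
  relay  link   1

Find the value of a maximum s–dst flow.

Augment s->core->relay->link->dst: bottleneck 1. Total 1.
Augment s->core->hub->link->dst: bottleneck 1. Total 2.
Augment s->core->hub->node->dst: bottleneck 1. Total 3.
Augment s->pipe->hub->node->dst: bottleneck 1. Total 4.
No augmenting path remains in the residual graph.

4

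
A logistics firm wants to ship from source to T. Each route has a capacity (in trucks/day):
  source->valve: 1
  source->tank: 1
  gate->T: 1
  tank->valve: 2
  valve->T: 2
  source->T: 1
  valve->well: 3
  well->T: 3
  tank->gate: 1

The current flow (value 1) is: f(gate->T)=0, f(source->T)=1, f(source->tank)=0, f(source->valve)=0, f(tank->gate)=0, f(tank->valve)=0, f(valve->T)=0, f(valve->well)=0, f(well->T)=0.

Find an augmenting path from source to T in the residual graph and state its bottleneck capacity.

Residual along source->valve->T: source->valve: 1, valve->T: 2.
Bottleneck = min = 1.

source->valve->T, bottleneck 1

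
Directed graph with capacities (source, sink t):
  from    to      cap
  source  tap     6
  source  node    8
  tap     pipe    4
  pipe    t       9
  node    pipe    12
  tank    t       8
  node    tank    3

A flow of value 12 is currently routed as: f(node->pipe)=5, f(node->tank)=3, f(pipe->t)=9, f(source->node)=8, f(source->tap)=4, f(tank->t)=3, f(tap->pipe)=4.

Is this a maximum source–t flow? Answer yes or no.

Yes

Residual reachable from source: {source, tap}; t is not reachable.
Saturated cut: source->node, tap->pipe with total capacity 12 = current flow value. Flow is maximum.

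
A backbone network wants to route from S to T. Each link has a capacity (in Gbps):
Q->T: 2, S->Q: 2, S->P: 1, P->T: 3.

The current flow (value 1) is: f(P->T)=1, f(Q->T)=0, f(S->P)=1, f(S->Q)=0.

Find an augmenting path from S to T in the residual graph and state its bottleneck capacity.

S->Q->T, bottleneck 2

Residual along S->Q->T: S->Q: 2, Q->T: 2.
Bottleneck = min = 2.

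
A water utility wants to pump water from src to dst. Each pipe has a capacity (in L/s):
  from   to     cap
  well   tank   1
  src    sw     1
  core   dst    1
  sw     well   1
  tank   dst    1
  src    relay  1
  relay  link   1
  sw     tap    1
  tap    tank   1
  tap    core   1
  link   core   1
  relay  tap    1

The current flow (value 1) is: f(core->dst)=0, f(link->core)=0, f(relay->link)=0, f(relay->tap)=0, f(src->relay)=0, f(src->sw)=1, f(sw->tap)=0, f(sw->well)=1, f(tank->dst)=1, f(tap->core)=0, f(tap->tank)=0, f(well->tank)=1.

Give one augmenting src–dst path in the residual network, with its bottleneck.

src->relay->tap->core->dst, bottleneck 1

Residual along src->relay->tap->core->dst: src->relay: 1, relay->tap: 1, tap->core: 1, core->dst: 1.
Bottleneck = min = 1.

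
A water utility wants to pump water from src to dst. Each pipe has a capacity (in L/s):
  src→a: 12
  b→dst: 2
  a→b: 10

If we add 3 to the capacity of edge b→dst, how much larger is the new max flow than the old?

3

Original max flow = 2.
After raising cap(b→dst), augmenting paths through that edge carry 3 more units.
New max flow = 5. Increase = 3.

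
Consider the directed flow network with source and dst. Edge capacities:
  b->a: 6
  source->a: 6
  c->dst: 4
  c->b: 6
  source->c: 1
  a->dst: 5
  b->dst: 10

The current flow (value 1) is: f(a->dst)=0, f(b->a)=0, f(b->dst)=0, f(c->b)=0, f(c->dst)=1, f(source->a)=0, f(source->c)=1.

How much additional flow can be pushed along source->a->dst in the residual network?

5

Residual capacities along the path: source->a: 6, a->dst: 5.
Minimum is 5.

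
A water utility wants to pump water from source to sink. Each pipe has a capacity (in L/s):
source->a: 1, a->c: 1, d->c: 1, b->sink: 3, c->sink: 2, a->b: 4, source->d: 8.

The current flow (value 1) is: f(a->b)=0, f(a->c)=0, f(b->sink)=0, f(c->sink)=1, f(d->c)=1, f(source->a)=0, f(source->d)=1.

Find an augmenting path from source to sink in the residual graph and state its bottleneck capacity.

source->a->c->sink, bottleneck 1

Residual along source->a->c->sink: source->a: 1, a->c: 1, c->sink: 1.
Bottleneck = min = 1.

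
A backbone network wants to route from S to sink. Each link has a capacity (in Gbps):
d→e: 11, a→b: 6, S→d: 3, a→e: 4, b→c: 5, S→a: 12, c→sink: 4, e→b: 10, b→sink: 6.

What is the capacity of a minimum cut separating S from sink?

10

Max flow = 10 (via 3 augmenting paths).
In the residual at optimum, the set reachable from S is {S, a, b, c, d, e}.
Cut edges: b→sink (cap 6), c→sink (cap 4). Sum = 10.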